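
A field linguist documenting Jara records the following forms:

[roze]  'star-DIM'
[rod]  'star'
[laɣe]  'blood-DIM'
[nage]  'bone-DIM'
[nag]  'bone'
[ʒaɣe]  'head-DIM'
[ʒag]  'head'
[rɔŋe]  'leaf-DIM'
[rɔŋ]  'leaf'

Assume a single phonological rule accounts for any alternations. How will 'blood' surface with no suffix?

[lag]

In [ʒaɣe] and [ʒag] the final segment of 'head' alternates: [ɣ] ~ [g].
If /g/ were underlying and a rule turned it into [ɣ] before the DIM suffix, 'bone' would also alternate; but it has [g] in both [nage] and [nag].
The alternation reflects word-final hardening: voiced fricatives become stops word-finally. /ɣ/ is underlying.
The one attested form of 'blood', [laɣe], shows underlying /laɣ/. Applying the same rule word-finally gives [lag].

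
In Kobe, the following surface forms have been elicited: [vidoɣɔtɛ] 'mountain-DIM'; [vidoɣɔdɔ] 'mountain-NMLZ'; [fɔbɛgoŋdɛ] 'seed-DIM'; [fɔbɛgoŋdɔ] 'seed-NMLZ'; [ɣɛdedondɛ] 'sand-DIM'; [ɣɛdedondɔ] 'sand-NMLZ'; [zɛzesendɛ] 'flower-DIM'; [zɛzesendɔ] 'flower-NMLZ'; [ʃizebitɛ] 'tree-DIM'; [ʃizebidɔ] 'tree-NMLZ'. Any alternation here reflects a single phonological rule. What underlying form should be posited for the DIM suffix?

/-tɛ/

The DIM morpheme has two allomorphs, [-dɛ] and [-tɛ].
The NMLZ suffix, which begins with [d], is invariant after every stem; so [d] is not altered by any rule here.
So the underlying form is /-tɛ/, and voiceless stops become voiced after a nasal.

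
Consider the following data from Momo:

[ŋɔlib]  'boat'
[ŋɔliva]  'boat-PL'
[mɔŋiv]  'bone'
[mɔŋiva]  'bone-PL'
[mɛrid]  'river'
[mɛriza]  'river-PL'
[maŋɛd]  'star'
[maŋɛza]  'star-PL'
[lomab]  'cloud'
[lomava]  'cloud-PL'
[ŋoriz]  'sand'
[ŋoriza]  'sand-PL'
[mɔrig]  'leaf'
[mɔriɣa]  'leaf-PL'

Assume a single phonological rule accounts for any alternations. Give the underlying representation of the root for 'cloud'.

'cloud' shows [b] ~ [v] at the end of the stem ([lomab] vs [lomava]).
But 'bone' keeps [v] in both environments ([mɔŋiv], [mɔŋiva]), so there is no rule changing /v/ to [b] in isolation.
The underlying segment must be /b/; voiced stops become fricatives between vowels, yielding [v] there.

/lomab/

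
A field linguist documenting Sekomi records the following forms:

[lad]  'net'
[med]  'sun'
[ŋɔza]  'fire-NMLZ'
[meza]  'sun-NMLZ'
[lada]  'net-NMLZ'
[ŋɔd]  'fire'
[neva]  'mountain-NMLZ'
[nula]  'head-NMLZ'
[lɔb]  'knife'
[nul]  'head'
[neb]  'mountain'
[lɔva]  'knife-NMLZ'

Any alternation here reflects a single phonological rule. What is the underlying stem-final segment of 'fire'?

In [ŋɔd] and [ŋɔza] the final segment of 'fire' alternates: [d] ~ [z].
But 'net' keeps [d] in both environments ([lad], [lada]), so there is no rule changing /d/ to [z] before the NMLZ suffix.
The alternation reflects word-final hardening: voiced fricatives become stops word-finally. /z/ is underlying.

/z/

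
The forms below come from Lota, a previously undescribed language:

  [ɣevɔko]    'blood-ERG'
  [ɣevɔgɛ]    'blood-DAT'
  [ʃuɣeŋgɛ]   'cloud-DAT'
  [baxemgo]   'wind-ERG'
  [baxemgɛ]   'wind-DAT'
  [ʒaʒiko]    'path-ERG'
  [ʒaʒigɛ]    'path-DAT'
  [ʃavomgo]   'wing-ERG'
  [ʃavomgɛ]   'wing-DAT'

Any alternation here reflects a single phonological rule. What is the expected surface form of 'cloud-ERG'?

The ERG morpheme has two allomorphs, [-go] and [-ko].
The DAT suffix, which begins with [g], is invariant after every stem; so [g] is not altered by any rule here.
So the underlying form is /-ko/, and voiceless stops become voiced after a nasal.
After 'cloud', which ends in a nasal, the suffix surfaces as [-go], giving [ʃuɣeŋgo].

[ʃuɣeŋgo]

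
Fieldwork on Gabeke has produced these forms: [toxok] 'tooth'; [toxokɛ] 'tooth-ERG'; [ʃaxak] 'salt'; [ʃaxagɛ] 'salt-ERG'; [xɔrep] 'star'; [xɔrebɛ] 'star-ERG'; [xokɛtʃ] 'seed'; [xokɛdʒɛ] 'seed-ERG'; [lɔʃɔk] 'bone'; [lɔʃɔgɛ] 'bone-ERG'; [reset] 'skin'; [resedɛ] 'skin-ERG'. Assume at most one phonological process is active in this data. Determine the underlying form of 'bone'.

/lɔʃɔg/

The root 'bone' surfaces as [lɔʃɔk] and [lɔʃɔgɛ], with a stem-final [k] ~ [g] alternation.
The stem 'tooth' ([toxok], [toxokɛ]) shows [k] unchanged in both environments, so [k] cannot be basic with [g] derived before the ERG suffix.
So /g/ is underlying, and a rule of word-final obstruent devoicing — voiced obstruents become voiceless word-finally — gives [k].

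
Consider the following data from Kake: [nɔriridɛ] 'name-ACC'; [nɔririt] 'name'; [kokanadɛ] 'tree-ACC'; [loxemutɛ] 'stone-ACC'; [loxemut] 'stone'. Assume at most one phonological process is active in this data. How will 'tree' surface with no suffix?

[kokanat]

The root 'name' surfaces as [nɔriridɛ] and [nɔririt], with a stem-final [d] ~ [t] alternation.
But 'stone' keeps [t] in both environments ([loxemutɛ], [loxemut]), so there is no rule changing /t/ to [d] before the ACC suffix.
Therefore /d/ is basic and [t] is derived by word-final obstruent devoicing (voiced obstruents become voiceless word-finally).
The one attested form of 'tree', [kokanadɛ], shows underlying /kokanad/. Applying the same rule word-finally gives [kokanat].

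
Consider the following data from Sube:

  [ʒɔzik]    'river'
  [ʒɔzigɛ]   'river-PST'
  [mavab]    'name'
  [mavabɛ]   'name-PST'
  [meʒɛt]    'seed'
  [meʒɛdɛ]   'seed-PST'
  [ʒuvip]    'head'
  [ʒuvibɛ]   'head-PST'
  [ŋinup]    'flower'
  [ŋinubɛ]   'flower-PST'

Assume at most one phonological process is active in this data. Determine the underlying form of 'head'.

/ʒuvip/

The stem for 'head' ends in [p] in [ʒuvip] but [b] in [ʒuvibɛ].
The stem 'name' ([mavab], [mavabɛ]) shows [b] unchanged in both environments, so [b] cannot be basic with [p] derived in isolation.
The underlying segment must be /p/; voiceless stops become voiced between vowels, yielding [b] there.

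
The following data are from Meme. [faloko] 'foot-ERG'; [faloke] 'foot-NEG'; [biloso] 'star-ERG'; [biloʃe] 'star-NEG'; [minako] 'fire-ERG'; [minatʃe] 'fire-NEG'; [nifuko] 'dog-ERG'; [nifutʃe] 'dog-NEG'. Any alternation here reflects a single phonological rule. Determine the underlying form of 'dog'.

/nifutʃ/

'dog' shows [k] ~ [tʃ] at the end of the stem ([nifuko] vs [nifutʃe]).
The stem 'foot' ([faloko], [faloke]) shows [k] unchanged in both environments, so [k] cannot be basic with [tʃ] derived before the NEG suffix.
The underlying segment must be /tʃ/; palato-alveolar /tʃ/ and /ʃ/ become [k] and [s] when no front vowel follows, yielding [k] there.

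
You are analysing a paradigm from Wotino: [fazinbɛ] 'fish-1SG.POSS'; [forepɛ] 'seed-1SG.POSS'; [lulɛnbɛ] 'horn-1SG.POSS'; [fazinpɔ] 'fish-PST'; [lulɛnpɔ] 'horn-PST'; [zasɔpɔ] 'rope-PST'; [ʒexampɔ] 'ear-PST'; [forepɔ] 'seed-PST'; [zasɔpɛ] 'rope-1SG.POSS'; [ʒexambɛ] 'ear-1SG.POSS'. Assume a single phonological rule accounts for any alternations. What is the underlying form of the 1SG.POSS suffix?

The 1SG.POSS suffix surfaces as [-bɛ] and [-pɛ], depending on the final segment of the stem.
The PST suffix, which begins with [p], is invariant after every stem; so [p] is not altered by any rule here.
So the underlying form is /-bɛ/, and voiced stops become voiceless after a vowel.

/-bɛ/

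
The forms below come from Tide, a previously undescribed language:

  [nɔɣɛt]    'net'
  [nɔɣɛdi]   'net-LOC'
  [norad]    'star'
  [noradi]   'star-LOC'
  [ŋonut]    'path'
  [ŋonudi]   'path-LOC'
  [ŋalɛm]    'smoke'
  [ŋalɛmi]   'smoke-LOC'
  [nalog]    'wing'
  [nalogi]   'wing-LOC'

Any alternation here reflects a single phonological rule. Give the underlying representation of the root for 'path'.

The stem for 'path' ends in [t] in [ŋonut] but [d] in [ŋonudi].
The stem 'star' ([norad], [noradi]) shows [d] unchanged in both environments, so [d] cannot be basic with [t] derived in isolation.
Therefore /t/ is basic and [d] is derived by intervocalic voicing (voiceless stops become voiced between vowels).
So 'path' = /ŋonut/.

/ŋonut/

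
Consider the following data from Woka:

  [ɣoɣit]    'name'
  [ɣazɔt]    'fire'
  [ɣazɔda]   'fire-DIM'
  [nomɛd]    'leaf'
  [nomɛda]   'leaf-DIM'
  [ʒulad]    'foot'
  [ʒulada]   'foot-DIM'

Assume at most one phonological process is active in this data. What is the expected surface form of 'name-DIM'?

[ɣoɣida]

'fire' shows [t] ~ [d] at the end of the stem ([ɣazɔt] vs [ɣazɔda]).
The stem 'foot' ([ʒulad], [ʒulada]) shows [d] unchanged in both environments, so [d] cannot be basic with [t] derived in isolation.
The underlying segment must be /t/; voiceless stops become voiced between vowels, yielding [d] there.
The one attested form of 'name', [ɣoɣit], shows underlying /ɣoɣit/. Applying the same rule between vowels gives [ɣoɣida].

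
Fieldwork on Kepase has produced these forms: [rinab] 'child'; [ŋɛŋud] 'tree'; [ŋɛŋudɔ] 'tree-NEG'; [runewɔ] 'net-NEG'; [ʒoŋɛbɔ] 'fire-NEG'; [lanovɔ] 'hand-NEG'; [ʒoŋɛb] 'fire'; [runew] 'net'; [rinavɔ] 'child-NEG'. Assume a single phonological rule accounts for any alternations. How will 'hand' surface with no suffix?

In [rinab] and [rinavɔ] the final segment of 'child' alternates: [b] ~ [v].
Compare 'fire', with invariant [b] in [ʒoŋɛb] and [ʒoŋɛbɔ]: an analysis with underlying /b/ and a rule producing [v] before the NEG suffix would wrongly predict alternation here too.
Therefore /v/ is basic and [b] is derived by word-final hardening (voiced fricatives become stops word-finally).
From [lanovɔ] the stem 'hand' is /lanov/; word-finally this yields [lanob].

[lanob]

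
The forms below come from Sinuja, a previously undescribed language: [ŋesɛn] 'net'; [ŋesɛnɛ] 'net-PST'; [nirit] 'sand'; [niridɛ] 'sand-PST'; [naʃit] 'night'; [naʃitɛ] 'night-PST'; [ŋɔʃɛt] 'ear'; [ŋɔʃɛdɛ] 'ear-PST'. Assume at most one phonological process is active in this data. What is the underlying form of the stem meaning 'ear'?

/ŋɔʃɛd/

The root 'ear' surfaces as [ŋɔʃɛt] and [ŋɔʃɛdɛ], with a stem-final [t] ~ [d] alternation.
But 'night' keeps [t] in both environments ([naʃit], [naʃitɛ]), so there is no rule changing /t/ to [d] before the PST suffix.
Therefore /d/ is basic and [t] is derived by word-final obstruent devoicing (voiced obstruents become voiceless word-finally).
Hence 'ear' is /ŋɔʃɛd/ underlyingly.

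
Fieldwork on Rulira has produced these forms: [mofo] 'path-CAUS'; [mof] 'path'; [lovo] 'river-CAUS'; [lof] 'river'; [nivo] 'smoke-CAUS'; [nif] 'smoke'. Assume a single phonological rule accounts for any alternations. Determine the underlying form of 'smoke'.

/niv/

'smoke' shows [v] ~ [f] at the end of the stem ([nivo] vs [nif]).
The stem 'path' ([mofo], [mof]) shows [f] unchanged in both environments, so [f] cannot be basic with [v] derived before the CAUS suffix.
Therefore /v/ is basic and [f] is derived by word-final obstruent devoicing (voiced obstruents become voiceless word-finally).
Hence 'smoke' is /niv/ underlyingly.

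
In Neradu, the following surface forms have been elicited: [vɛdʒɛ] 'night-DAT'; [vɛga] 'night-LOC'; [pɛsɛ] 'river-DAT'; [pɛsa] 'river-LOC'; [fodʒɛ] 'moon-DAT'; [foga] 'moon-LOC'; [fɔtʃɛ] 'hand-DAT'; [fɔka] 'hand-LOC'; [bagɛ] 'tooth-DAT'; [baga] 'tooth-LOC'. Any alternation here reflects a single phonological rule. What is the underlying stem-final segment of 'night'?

/dʒ/

The stem for 'night' ends in [dʒ] in [vɛdʒɛ] but [g] in [vɛga].
Compare 'tooth', with invariant [g] in [bagɛ] and [baga]: an analysis with underlying /g/ and a rule producing [dʒ] before the DAT suffix would wrongly predict alternation here too.
The underlying segment must be /dʒ/; palato-alveolar /tʃ/ and /dʒ/ become [k] and [g] when no front vowel follows, yielding [g] there.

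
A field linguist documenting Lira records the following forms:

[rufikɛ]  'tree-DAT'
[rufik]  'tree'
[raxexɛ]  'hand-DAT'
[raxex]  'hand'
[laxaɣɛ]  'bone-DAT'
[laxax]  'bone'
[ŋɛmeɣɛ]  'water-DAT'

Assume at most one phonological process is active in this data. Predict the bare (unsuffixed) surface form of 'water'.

[ŋɛmex]

'bone' shows [ɣ] ~ [x] at the end of the stem ([laxaɣɛ] vs [laxax]).
Compare 'hand', with invariant [x] in [raxexɛ] and [raxex]: an analysis with underlying /x/ and a rule producing [ɣ] before the DAT suffix would wrongly predict alternation here too.
The alternation reflects word-final obstruent devoicing: voiced obstruents become voiceless word-finally. /ɣ/ is underlying.
The one attested form of 'water', [ŋɛmeɣɛ], shows underlying /ŋɛmeɣ/. Applying the same rule word-finally gives [ŋɛmex].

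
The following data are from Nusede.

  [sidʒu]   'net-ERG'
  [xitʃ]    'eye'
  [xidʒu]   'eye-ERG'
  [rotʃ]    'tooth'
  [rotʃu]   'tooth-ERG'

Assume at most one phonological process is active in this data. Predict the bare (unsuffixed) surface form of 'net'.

[sitʃ]

The stem for 'eye' ends in [tʃ] in [xitʃ] but [dʒ] in [xidʒu].
But 'tooth' keeps [tʃ] in both environments ([rotʃ], [rotʃu]), so there is no rule changing /tʃ/ to [dʒ] before the ERG suffix.
So /dʒ/ is underlying, and a rule of word-final obstruent devoicing — voiced obstruents become voiceless word-finally — gives [tʃ].
From [sidʒu] the stem 'net' is /sidʒ/; word-finally this yields [sitʃ].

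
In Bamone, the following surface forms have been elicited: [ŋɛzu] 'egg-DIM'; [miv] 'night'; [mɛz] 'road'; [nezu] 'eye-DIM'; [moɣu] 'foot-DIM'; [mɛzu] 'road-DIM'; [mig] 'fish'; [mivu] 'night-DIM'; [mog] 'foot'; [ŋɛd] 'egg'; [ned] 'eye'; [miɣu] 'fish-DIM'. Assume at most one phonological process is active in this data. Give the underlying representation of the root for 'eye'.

/ned/

'eye' shows [d] ~ [z] at the end of the stem ([ned] vs [nezu]).
Compare 'road', with invariant [z] in [mɛz] and [mɛzu]: an analysis with underlying /z/ and a rule producing [d] in isolation would wrongly predict alternation here too.
The alternation reflects intervocalic spirantization: voiced stops become fricatives between vowels. /d/ is underlying.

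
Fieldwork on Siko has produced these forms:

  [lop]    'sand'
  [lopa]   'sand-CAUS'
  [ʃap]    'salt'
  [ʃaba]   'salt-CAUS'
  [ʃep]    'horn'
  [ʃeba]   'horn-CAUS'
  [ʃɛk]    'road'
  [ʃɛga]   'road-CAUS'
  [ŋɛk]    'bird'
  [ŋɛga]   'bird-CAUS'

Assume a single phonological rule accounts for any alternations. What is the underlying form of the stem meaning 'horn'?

/ʃeb/

The root 'horn' surfaces as [ʃep] and [ʃeba], with a stem-final [p] ~ [b] alternation.
The stem 'sand' ([lop], [lopa]) shows [p] unchanged in both environments, so [p] cannot be basic with [b] derived before the CAUS suffix.
The underlying segment must be /b/; voiced obstruents become voiceless word-finally, yielding [p] there.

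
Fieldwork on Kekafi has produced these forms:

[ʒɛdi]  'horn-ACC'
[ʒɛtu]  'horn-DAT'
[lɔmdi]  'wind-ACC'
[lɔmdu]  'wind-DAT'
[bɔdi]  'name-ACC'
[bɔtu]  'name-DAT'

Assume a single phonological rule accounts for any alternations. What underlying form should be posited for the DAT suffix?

The DAT morpheme has two allomorphs, [-du] and [-tu].
By contrast the ACC suffix keeps its initial [d] throughout — that segment must be underlying.
So the underlying form is /-tu/, and voiceless stops become voiced after a nasal.

/-tu/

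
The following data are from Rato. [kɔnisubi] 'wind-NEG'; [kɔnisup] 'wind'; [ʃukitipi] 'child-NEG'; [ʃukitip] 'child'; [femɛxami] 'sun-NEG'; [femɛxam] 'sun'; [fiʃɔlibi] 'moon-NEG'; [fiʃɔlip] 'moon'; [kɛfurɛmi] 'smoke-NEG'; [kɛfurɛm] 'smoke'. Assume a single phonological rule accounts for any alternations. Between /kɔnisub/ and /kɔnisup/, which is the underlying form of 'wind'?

The stem for 'wind' ends in [b] in [kɔnisubi] but [p] in [kɔnisup].
If /p/ were underlying and a rule turned it into [b] before the NEG suffix, 'child' would also alternate; but it has [p] in both [ʃukitipi] and [ʃukitip].
Therefore /b/ is basic and [p] is derived by word-final obstruent devoicing (voiced obstruents become voiceless word-finally).

/kɔnisub/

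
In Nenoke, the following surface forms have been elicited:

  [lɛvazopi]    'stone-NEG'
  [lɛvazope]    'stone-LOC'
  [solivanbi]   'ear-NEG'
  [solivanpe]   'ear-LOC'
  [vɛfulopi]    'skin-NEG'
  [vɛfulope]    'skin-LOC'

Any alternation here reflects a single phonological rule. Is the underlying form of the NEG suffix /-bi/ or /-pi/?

/-bi/

The NEG suffix surfaces as [-bi] and [-pi], depending on the final segment of the stem.
The LOC suffix, which begins with [p], is invariant after every stem; so [p] is not altered by any rule here.
So the underlying form is /-bi/, and voiced stops become voiceless after a vowel.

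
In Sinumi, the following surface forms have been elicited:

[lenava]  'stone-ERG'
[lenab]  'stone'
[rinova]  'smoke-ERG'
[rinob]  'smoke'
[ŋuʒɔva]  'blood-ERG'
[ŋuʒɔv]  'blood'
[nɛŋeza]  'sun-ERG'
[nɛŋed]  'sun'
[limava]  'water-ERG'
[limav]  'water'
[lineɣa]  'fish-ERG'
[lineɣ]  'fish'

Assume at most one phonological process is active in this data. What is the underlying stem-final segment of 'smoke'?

'smoke' shows [v] ~ [b] at the end of the stem ([rinova] vs [rinob]).
If /v/ were underlying and a rule turned it into [b] in isolation, 'blood' would also alternate; but it has [v] in both [ŋuʒɔva] and [ŋuʒɔv].
So /b/ is underlying, and a rule of intervocalic spirantization — voiced stops become fricatives between vowels — gives [v].

/b/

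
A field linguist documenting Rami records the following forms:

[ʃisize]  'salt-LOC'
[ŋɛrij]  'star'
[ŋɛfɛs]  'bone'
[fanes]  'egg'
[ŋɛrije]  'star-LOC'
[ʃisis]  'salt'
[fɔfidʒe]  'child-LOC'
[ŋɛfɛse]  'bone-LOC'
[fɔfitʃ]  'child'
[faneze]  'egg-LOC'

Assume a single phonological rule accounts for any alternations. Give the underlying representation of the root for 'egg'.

In [fanes] and [faneze] the final segment of 'egg' alternates: [s] ~ [z].
But 'bone' keeps [s] in both environments ([ŋɛfɛs], [ŋɛfɛse]), so there is no rule changing /s/ to [z] before the LOC suffix.
The underlying segment must be /z/; voiced obstruents become voiceless word-finally, yielding [s] there.
The underlying form of 'egg' is therefore /fanez/.

/fanez/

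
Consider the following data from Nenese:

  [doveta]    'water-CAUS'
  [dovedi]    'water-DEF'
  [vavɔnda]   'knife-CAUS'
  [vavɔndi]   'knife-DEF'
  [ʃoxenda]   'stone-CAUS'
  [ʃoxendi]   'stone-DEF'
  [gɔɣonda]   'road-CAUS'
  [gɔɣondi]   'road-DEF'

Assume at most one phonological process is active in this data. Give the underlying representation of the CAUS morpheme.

The CAUS morpheme has two allomorphs, [-da] and [-ta].
The DEF suffix, which begins with [d], is invariant after every stem; so [d] is not altered by any rule here.
The CAUS suffix is therefore /-ta/ underlyingly, with post-nasal voicing: voiceless stops become voiced after a nasal.

/-ta/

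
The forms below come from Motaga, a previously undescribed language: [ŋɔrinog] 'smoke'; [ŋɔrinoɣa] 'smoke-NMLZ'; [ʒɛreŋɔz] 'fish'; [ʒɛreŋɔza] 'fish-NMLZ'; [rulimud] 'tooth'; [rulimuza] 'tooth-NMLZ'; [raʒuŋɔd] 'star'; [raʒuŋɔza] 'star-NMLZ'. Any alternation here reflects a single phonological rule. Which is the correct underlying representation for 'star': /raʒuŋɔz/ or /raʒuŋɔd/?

/raʒuŋɔd/

In [raʒuŋɔd] and [raʒuŋɔza] the final segment of 'star' alternates: [d] ~ [z].
The stem 'fish' ([ʒɛreŋɔz], [ʒɛreŋɔza]) shows [z] unchanged in both environments, so [z] cannot be basic with [d] derived in isolation.
So /d/ is underlying, and a rule of intervocalic spirantization — voiced stops become fricatives between vowels — gives [z].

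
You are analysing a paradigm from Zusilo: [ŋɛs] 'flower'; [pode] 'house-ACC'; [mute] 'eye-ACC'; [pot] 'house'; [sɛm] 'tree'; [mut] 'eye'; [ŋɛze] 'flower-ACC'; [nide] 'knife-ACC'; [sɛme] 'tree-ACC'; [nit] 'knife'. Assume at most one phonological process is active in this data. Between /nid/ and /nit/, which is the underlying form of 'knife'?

'knife' shows [d] ~ [t] at the end of the stem ([nide] vs [nit]).
The stem 'eye' ([mute], [mut]) shows [t] unchanged in both environments, so [t] cannot be basic with [d] derived before the ACC suffix.
The alternation reflects word-final obstruent devoicing: voiced obstruents become voiceless word-finally. /d/ is underlying.

/nid/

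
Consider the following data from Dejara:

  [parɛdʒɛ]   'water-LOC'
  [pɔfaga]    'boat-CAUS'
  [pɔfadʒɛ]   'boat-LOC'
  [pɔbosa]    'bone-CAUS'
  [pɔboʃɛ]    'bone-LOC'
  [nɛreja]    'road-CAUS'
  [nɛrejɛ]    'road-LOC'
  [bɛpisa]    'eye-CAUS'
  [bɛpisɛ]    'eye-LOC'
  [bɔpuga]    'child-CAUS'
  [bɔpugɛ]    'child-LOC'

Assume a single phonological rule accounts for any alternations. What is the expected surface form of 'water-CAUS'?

In [pɔfaga] and [pɔfadʒɛ] the final segment of 'boat' alternates: [g] ~ [dʒ].
The stem 'child' ([bɔpuga], [bɔpugɛ]) shows [g] unchanged in both environments, so [g] cannot be basic with [dʒ] derived before the LOC suffix.
The underlying segment must be /dʒ/; palato-alveolar /dʒ/ and /ʃ/ become [g] and [s] when no front vowel follows, yielding [g] there.
The one attested form of 'water', [parɛdʒɛ], shows underlying /parɛdʒ/. Applying the same rule when no front vowel follows gives [parɛga].

[parɛga]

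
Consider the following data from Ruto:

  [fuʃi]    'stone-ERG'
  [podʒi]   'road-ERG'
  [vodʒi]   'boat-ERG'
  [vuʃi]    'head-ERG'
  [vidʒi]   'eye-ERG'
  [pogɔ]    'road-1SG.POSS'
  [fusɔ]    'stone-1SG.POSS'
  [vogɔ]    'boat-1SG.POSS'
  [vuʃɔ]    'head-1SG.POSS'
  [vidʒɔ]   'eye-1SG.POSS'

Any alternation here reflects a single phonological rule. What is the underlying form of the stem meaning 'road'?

In [pogɔ] and [podʒi] the final segment of 'road' alternates: [g] ~ [dʒ].
Compare 'eye', with invariant [dʒ] in [vidʒɔ] and [vidʒi]: an analysis with underlying /dʒ/ and a rule producing [g] before the 1SG.POSS suffix would wrongly predict alternation here too.
The alternation reflects palatalization before a front vowel: /g/ and /s/ become palato-alveolar [dʒ] and [ʃ] before a front vowel. /g/ is underlying.

/pog/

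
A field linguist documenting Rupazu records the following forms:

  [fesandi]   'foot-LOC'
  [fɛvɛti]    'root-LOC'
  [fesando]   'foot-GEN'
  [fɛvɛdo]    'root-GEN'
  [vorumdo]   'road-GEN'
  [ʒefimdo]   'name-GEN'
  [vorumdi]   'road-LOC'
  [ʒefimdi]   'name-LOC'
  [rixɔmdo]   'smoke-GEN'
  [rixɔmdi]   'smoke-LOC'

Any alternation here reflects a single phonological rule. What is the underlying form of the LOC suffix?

/-ti/

The LOC suffix surfaces as [-di] and [-ti], depending on the final segment of the stem.
By contrast the GEN suffix keeps its initial [d] throughout — that segment must be underlying.
The LOC suffix is therefore /-ti/ underlyingly, with post-nasal voicing: voiceless stops become voiced after a nasal.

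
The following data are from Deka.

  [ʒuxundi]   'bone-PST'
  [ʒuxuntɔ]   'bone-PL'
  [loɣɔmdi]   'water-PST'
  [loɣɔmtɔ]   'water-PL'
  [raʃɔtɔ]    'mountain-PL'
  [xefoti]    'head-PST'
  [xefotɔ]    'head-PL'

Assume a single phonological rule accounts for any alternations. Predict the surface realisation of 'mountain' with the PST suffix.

The PST suffix surfaces as [-di] and [-ti], depending on the final segment of the stem.
By contrast the PL suffix keeps its initial [t] throughout — that segment must be underlying.
The PST suffix is therefore /-di/ underlyingly, with post-vocalic devoicing: voiced stops become voiceless after a vowel.
After 'mountain', which ends in a vowel, the suffix surfaces as [-ti], giving [raʃɔti].

[raʃɔti]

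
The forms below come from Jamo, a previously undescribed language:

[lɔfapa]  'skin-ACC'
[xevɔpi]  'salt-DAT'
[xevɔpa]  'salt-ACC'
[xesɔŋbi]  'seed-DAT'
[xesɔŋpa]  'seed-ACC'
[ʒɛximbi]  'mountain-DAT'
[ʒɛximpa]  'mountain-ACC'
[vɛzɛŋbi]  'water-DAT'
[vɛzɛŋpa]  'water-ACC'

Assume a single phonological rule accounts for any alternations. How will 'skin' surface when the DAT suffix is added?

[lɔfapi]

The DAT morpheme has two allomorphs, [-bi] and [-pi].
The ACC suffix, which begins with [p], is invariant after every stem; so [p] is not altered by any rule here.
The DAT suffix is therefore /-bi/ underlyingly, with post-vocalic devoicing: voiced stops become voiceless after a vowel.
After 'skin', which ends in a vowel, the suffix surfaces as [-pi], giving [lɔfapi].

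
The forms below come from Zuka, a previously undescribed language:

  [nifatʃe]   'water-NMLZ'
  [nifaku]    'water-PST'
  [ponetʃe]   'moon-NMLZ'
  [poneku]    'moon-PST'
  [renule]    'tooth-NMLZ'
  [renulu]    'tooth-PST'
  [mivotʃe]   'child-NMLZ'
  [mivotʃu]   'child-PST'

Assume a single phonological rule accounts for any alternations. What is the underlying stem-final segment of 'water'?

In [nifatʃe] and [nifaku] the final segment of 'water' alternates: [tʃ] ~ [k].
But 'child' keeps [tʃ] in both environments ([mivotʃe], [mivotʃu]), so there is no rule changing /tʃ/ to [k] before the PST suffix.
Therefore /k/ is basic and [tʃ] is derived by palatalization before a front vowel (/k/ becomes palato-alveolar [tʃ] before a front vowel).

/k/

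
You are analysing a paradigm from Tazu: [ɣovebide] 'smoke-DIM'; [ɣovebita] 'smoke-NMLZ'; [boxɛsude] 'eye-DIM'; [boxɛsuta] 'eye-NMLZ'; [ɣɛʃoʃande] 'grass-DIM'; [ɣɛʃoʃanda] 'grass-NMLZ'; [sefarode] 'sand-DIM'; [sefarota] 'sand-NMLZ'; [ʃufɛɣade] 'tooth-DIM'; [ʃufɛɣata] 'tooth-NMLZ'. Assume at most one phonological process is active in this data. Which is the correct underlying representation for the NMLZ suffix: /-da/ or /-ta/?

/-ta/

The NMLZ morpheme has two allomorphs, [-da] and [-ta].
The DIM suffix, which begins with [d], is invariant after every stem; so [d] is not altered by any rule here.
The NMLZ suffix is therefore /-ta/ underlyingly, with post-nasal voicing: voiceless stops become voiced after a nasal.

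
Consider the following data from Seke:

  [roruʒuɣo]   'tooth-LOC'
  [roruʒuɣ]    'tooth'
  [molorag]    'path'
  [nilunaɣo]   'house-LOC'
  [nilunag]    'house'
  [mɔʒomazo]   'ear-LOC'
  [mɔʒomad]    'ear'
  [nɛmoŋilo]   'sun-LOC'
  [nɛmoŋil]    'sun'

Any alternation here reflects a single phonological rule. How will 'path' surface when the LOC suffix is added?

[moloraɣo]

In [nilunaɣo] and [nilunag] the final segment of 'house' alternates: [ɣ] ~ [g].
The stem 'tooth' ([roruʒuɣo], [roruʒuɣ]) shows [ɣ] unchanged in both environments, so [ɣ] cannot be basic with [g] derived in isolation.
So /g/ is underlying, and a rule of intervocalic spirantization — voiced stops become fricatives between vowels — gives [ɣ].
The one attested form of 'path', [molorag], shows underlying /molorag/. Applying the same rule between vowels gives [moloraɣo].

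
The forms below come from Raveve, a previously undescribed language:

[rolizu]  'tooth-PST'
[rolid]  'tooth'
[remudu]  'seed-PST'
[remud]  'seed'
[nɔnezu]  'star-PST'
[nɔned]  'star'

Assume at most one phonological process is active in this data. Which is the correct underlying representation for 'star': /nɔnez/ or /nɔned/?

The root 'star' surfaces as [nɔnezu] and [nɔned], with a stem-final [z] ~ [d] alternation.
Compare 'seed', with invariant [d] in [remudu] and [remud]: an analysis with underlying /d/ and a rule producing [z] before the PST suffix would wrongly predict alternation here too.
So /z/ is underlying, and a rule of word-final hardening — voiced fricatives become stops word-finally — gives [d].

/nɔnez/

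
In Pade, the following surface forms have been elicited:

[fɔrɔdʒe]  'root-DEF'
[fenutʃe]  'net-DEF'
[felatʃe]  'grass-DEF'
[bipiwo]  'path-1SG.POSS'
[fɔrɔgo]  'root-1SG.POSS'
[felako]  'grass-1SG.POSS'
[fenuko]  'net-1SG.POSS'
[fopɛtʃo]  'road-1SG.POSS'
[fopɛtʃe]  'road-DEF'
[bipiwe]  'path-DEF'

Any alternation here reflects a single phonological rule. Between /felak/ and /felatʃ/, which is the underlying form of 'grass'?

In [felako] and [felatʃe] the final segment of 'grass' alternates: [k] ~ [tʃ].
The stem 'road' ([fopɛtʃo], [fopɛtʃe]) shows [tʃ] unchanged in both environments, so [tʃ] cannot be basic with [k] derived before the 1SG.POSS suffix.
Therefore /k/ is basic and [tʃ] is derived by palatalization before a front vowel (/k/ and /g/ become palato-alveolar [tʃ] and [dʒ] before a front vowel).

/felak/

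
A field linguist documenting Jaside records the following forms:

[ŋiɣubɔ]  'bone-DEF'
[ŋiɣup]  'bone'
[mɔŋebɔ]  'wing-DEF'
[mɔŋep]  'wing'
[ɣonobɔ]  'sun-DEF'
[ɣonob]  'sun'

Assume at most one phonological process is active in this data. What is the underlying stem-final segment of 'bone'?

/p/

The stem for 'bone' ends in [b] in [ŋiɣubɔ] but [p] in [ŋiɣup].
The stem 'sun' ([ɣonobɔ], [ɣonob]) shows [b] unchanged in both environments, so [b] cannot be basic with [p] derived in isolation.
Therefore /p/ is basic and [b] is derived by intervocalic voicing (voiceless stops become voiced between vowels).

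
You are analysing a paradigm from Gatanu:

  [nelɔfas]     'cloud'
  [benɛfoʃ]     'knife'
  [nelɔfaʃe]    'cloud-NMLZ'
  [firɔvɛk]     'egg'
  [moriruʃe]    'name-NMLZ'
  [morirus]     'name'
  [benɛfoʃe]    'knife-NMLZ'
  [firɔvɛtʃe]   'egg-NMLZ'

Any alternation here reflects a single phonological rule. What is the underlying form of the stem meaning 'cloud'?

/nelɔfas/

The stem for 'cloud' ends in [ʃ] in [nelɔfaʃe] but [s] in [nelɔfas].
But 'knife' keeps [ʃ] in both environments ([benɛfoʃe], [benɛfoʃ]), so there is no rule changing /ʃ/ to [s] in isolation.
So /s/ is underlying, and a rule of palatalization before a front vowel — /k/ and /s/ become palato-alveolar [tʃ] and [ʃ] before a front vowel — gives [ʃ].
The underlying form of 'cloud' is therefore /nelɔfas/.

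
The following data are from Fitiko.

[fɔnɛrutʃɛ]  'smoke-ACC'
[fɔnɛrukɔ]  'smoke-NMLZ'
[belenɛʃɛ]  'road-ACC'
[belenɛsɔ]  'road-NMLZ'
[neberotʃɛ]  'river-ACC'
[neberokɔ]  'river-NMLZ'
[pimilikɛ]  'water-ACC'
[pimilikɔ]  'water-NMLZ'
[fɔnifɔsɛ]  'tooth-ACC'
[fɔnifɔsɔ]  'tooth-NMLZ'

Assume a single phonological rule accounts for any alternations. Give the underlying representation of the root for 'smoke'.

'smoke' shows [tʃ] ~ [k] at the end of the stem ([fɔnɛrutʃɛ] vs [fɔnɛrukɔ]).
But 'water' keeps [k] in both environments ([pimilikɛ], [pimilikɔ]), so there is no rule changing /k/ to [tʃ] before the ACC suffix.
The alternation reflects depalatalization: palato-alveolar /tʃ/ and /ʃ/ become [k] and [s] when no front vowel follows. /tʃ/ is underlying.

/fɔnɛrutʃ/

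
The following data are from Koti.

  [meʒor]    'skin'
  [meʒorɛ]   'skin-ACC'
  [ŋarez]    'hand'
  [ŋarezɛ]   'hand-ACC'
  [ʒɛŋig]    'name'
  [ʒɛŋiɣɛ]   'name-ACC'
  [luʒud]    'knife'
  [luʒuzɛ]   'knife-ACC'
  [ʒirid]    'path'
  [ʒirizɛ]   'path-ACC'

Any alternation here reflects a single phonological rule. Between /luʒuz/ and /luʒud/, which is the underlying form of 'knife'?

'knife' shows [d] ~ [z] at the end of the stem ([luʒud] vs [luʒuzɛ]).
If /z/ were underlying and a rule turned it into [d] in isolation, 'hand' would also alternate; but it has [z] in both [ŋarez] and [ŋarezɛ].
Therefore /d/ is basic and [z] is derived by intervocalic spirantization (voiced stops become fricatives between vowels).

/luʒud/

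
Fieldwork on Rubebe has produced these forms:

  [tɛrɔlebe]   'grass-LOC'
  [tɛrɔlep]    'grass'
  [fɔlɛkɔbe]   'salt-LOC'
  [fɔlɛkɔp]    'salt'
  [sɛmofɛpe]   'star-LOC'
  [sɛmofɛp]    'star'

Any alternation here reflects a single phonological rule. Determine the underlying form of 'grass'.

'grass' shows [b] ~ [p] at the end of the stem ([tɛrɔlebe] vs [tɛrɔlep]).
The stem 'star' ([sɛmofɛpe], [sɛmofɛp]) shows [p] unchanged in both environments, so [p] cannot be basic with [b] derived before the LOC suffix.
The alternation reflects word-final obstruent devoicing: voiced obstruents become voiceless word-finally. /b/ is underlying.

/tɛrɔleb/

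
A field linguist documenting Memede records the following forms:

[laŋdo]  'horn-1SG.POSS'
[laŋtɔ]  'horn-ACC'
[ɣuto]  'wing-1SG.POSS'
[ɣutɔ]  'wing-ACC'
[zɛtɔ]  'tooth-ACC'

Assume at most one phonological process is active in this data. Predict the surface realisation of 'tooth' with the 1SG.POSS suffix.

[zɛto]

The 1SG.POSS suffix surfaces as [-do] and [-to], depending on the final segment of the stem.
The ACC suffix, which begins with [t], is invariant after every stem; so [t] is not altered by any rule here.
The 1SG.POSS suffix is therefore /-do/ underlyingly, with post-vocalic devoicing: voiced stops become voiceless after a vowel.
After 'tooth', which ends in a vowel, the suffix surfaces as [-to], giving [zɛto].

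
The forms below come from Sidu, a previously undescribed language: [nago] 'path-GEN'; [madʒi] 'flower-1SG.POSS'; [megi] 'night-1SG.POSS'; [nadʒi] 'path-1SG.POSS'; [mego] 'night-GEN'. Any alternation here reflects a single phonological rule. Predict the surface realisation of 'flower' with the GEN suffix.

[mago]

'path' shows [dʒ] ~ [g] at the end of the stem ([nadʒi] vs [nago]).
But 'night' keeps [g] in both environments ([megi], [mego]), so there is no rule changing /g/ to [dʒ] before the 1SG.POSS suffix.
So /dʒ/ is underlying, and a rule of depalatalization — palato-alveolar /dʒ/ becomes [g] when no front vowel follows — gives [g].
From [madʒi] the stem 'flower' is /madʒ/; when no front vowel follows this yields [mago].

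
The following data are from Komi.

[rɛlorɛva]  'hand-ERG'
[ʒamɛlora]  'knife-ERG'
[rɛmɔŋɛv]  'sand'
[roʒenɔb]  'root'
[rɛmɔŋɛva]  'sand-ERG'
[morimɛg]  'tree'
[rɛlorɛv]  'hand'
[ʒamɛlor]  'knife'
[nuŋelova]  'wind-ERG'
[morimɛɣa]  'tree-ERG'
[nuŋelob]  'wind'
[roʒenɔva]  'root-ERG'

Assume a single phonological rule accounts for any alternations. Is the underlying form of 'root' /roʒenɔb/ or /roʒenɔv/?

In [roʒenɔva] and [roʒenɔb] the final segment of 'root' alternates: [v] ~ [b].
The stem 'sand' ([rɛmɔŋɛva], [rɛmɔŋɛv]) shows [v] unchanged in both environments, so [v] cannot be basic with [b] derived in isolation.
So /b/ is underlying, and a rule of intervocalic spirantization — voiced stops become fricatives between vowels — gives [v].

/roʒenɔb/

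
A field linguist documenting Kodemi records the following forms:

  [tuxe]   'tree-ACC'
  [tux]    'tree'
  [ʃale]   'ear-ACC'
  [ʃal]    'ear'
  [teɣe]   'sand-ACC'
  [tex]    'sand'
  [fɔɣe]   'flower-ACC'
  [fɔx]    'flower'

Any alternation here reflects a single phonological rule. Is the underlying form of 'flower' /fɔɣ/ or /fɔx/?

/fɔɣ/

The stem for 'flower' ends in [ɣ] in [fɔɣe] but [x] in [fɔx].
If /x/ were underlying and a rule turned it into [ɣ] before the ACC suffix, 'tree' would also alternate; but it has [x] in both [tuxe] and [tux].
The underlying segment must be /ɣ/; voiced obstruents become voiceless word-finally, yielding [x] there.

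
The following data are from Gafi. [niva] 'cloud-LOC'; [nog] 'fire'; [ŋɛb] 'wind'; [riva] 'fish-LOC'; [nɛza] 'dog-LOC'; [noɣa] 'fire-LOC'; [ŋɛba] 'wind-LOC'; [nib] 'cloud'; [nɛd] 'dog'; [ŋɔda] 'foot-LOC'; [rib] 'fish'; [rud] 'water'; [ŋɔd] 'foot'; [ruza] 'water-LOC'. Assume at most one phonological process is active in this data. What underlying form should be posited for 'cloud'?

/niv/

In [nib] and [niva] the final segment of 'cloud' alternates: [b] ~ [v].
Compare 'wind', with invariant [b] in [ŋɛb] and [ŋɛba]: an analysis with underlying /b/ and a rule producing [v] before the LOC suffix would wrongly predict alternation here too.
The alternation reflects word-final hardening: voiced fricatives become stops word-finally. /v/ is underlying.
The underlying form of 'cloud' is therefore /niv/.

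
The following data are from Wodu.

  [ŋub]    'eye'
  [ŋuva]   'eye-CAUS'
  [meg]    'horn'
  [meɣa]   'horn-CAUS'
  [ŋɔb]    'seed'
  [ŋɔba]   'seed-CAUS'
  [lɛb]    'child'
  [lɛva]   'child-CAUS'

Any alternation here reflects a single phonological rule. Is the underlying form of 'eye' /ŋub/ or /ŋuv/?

In [ŋub] and [ŋuva] the final segment of 'eye' alternates: [b] ~ [v].
The stem 'seed' ([ŋɔb], [ŋɔba]) shows [b] unchanged in both environments, so [b] cannot be basic with [v] derived before the CAUS suffix.
The alternation reflects word-final hardening: voiced fricatives become stops word-finally. /v/ is underlying.

/ŋuv/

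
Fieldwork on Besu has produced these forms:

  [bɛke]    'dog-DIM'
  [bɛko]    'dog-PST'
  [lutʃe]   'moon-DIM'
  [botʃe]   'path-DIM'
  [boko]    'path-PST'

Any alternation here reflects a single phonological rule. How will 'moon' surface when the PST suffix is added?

[luko]

'path' shows [tʃ] ~ [k] at the end of the stem ([botʃe] vs [boko]).
If /k/ were underlying and a rule turned it into [tʃ] before the DIM suffix, 'dog' would also alternate; but it has [k] in both [bɛke] and [bɛko].
The underlying segment must be /tʃ/; palato-alveolar /tʃ/ becomes [k] when no front vowel follows, yielding [k] there.
From [lutʃe] the stem 'moon' is /lutʃ/; when no front vowel follows this yields [luko].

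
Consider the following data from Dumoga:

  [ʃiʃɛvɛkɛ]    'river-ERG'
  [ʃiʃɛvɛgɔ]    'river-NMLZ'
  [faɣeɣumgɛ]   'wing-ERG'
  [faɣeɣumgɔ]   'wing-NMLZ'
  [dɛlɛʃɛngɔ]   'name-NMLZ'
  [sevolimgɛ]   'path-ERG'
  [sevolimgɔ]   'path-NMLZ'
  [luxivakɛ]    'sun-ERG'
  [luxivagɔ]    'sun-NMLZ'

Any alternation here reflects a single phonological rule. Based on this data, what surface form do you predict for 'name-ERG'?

[dɛlɛʃɛngɛ]

The ERG suffix surfaces as [-gɛ] and [-kɛ], depending on the final segment of the stem.
The NMLZ suffix, which begins with [g], is invariant after every stem; so [g] is not altered by any rule here.
The ERG suffix is therefore /-kɛ/ underlyingly, with post-nasal voicing: voiceless stops become voiced after a nasal.
After 'name', which ends in a nasal, the suffix surfaces as [-gɛ], giving [dɛlɛʃɛngɛ].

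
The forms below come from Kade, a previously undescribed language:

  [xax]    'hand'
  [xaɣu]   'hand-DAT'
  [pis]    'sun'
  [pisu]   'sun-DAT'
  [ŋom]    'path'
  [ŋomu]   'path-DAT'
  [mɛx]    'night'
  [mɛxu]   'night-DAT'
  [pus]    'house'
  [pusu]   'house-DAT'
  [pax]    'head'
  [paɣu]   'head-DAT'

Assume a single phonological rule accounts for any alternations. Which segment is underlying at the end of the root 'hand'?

/ɣ/

'hand' shows [x] ~ [ɣ] at the end of the stem ([xax] vs [xaɣu]).
The stem 'night' ([mɛx], [mɛxu]) shows [x] unchanged in both environments, so [x] cannot be basic with [ɣ] derived before the DAT suffix.
Therefore /ɣ/ is basic and [x] is derived by word-final obstruent devoicing (voiced obstruents become voiceless word-finally).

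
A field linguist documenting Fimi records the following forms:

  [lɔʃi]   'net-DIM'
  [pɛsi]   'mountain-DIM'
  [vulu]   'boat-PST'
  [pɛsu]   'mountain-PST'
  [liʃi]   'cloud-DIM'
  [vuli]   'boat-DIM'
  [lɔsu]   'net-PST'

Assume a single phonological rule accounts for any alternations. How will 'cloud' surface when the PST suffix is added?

In [lɔsu] and [lɔʃi] the final segment of 'net' alternates: [s] ~ [ʃ].
But 'mountain' keeps [s] in both environments ([pɛsu], [pɛsi]), so there is no rule changing /s/ to [ʃ] before the DIM suffix.
So /ʃ/ is underlying, and a rule of depalatalization — palato-alveolar /ʃ/ becomes [s] when no front vowel follows — gives [s].
The one attested form of 'cloud', [liʃi], shows underlying /liʃ/. Applying the same rule when no front vowel follows gives [lisu].

[lisu]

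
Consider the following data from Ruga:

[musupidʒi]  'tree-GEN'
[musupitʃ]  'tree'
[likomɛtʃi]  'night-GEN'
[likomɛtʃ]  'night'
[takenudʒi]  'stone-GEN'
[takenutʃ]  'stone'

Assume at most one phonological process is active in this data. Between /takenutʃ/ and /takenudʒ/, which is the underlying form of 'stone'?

/takenudʒ/

The root 'stone' surfaces as [takenudʒi] and [takenutʃ], with a stem-final [dʒ] ~ [tʃ] alternation.
If /tʃ/ were underlying and a rule turned it into [dʒ] before the GEN suffix, 'night' would also alternate; but it has [tʃ] in both [likomɛtʃi] and [likomɛtʃ].
Therefore /dʒ/ is basic and [tʃ] is derived by word-final obstruent devoicing (voiced obstruents become voiceless word-finally).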